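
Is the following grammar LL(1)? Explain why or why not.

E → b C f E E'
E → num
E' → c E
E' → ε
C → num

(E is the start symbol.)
A grammar is LL(1) if for each non-terminal N with multiple productions, the predict sets of those productions are pairwise disjoint, where PREDICT(N → α) = (FIRST(α) \ {ε}) ∪ (FOLLOW(N) if α ⇒* ε).

Relevant sets:
  FOLLOW(E') = { $, 'c' }

For E:
  PREDICT(E → b C f E E') = { 'b' }
  PREDICT(E → num) = { 'num' }
For E':
  PREDICT(E' → c E) = { 'c' }
  PREDICT(E' → ε) = { $, 'c' }
C has a single production, so nothing to check there.

Conflict found: Predict set conflict for E': { 'c' }
The grammar is NOT LL(1).

Answer: No. Predict set conflict for E': { 'c' }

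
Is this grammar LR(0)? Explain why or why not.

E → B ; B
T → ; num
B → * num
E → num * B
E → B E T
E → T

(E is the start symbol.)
A grammar is LR(0) if no state in the canonical LR(0) collection has:
  - both a shift item (dot before a terminal) and a complete item (shift-reduce conflict), or
  - two or more complete items (reduce-reduce conflict; the accept item [E' → E .] counts as a complete item here).

Augment with E' → E and build the canonical LR(0) collection (I0 = CLOSURE({[E' → . E]}), then GOTO on every symbol after a dot until no new states appear). It has 15 states:
  I0: { [B → . * num], [E → . B ; B], [E → . B E T], [E → . T], [E → . num * B], [E' → . E], [T → . ; num] }  — shift
  I1: { [B → * . num] }  — shift
  I2: { [T → ; . num] }  — shift
  I3: { [B → . * num], [E → . B ; B], [E → . B E T], [E → . T], [E → . num * B], [E → B . ; B], [E → B . E T], [T → . ; num] }  — shift
  I4: { [E' → E .] }  — accept
  I5: { [E → T .] }  — reduce
  I6: { [E → num . * B] }  — shift
  I7: { [B → . * num], [E → num * . B] }  — shift
  I8: { [E → num * B .] }  — reduce
  I9: { [B → . * num], [E → B ; . B], [T → ; . num] }  — shift
  I10: { [E → B E . T], [T → . ; num] }  — shift
  I11: { [E → B E T .] }  — reduce
  I12: { [E → B ; B .] }  — reduce
  I13: { [T → ; num .] }  — reduce
  I14: { [B → * num .] }  — reduce

Every state is either a pure shift/goto state or contains exactly one complete item and nothing to shift — no conflicts. The grammar is LR(0).

Answer: Yes, the grammar is LR(0)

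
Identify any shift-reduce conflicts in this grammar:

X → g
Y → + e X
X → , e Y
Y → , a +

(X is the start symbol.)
A shift-reduce conflict occurs when an LR(0) state has both:
  - a complete (reduce) item [A → α .] (dot at the end), and
  - a shift item [B → β . c γ] (dot before a terminal).

Augment with X' → X and build the canonical LR(0) collection (I0 = CLOSURE({[X' → . X]}), then GOTO on every symbol after a dot until no new states appear). It has 12 states:
  I0: { [X → . , e Y], [X → . g], [X' → . X] }  — shift
  I1: { [X → , . e Y] }  — shift
  I2: { [X' → X .] }  — accept
  I3: { [X → g .] }  — reduce
  I4: { [X → , e . Y], [Y → . + e X], [Y → . , a +] }  — shift
  I5: { [Y → + . e X] }  — shift
  I6: { [Y → , . a +] }  — shift
  I7: { [X → , e Y .] }  — reduce
  I8: { [Y → , a . +] }  — shift
  I9: { [Y → , a + .] }  — reduce
  I10: { [X → . , e Y], [X → . g], [Y → + e . X] }  — shift
  I11: { [Y → + e X .] }  — reduce

No state contains both a complete item and a shift item.

Answer: No shift-reduce conflicts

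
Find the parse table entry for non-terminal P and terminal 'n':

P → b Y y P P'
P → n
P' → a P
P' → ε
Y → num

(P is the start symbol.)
To find M[P, 'n'], we find productions for P where 'n' is in the predict set (PREDICT(N → α) = (FIRST(α) \ {ε}) ∪ (FOLLOW(N) if α ⇒* ε)).

P → b Y y P P': PREDICT = { 'b' }
P → n: PREDICT = { 'n' }
  'n' is in predict set, so this production goes in M[P, 'n']

M[P, 'n'] = P → n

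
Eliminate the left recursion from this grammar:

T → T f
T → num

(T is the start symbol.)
T → num T'
T' → f T'
T' → ε

T is directly left-recursive. The standard transformation for
  A → A α₁ | ... | A α_m | β₁ | ... | β_n
is
  A  → β₁ A' | ... | β_n A'
  A' → α₁ A' | ... | α_m A' | ε

T → num becomes T → num T'
T → T f becomes T' → f T'
Add T' → ε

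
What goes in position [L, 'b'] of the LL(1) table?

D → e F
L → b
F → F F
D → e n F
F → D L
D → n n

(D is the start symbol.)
To find M[L, 'b'], we find productions for L where 'b' is in the predict set (PREDICT(N → α) = (FIRST(α) \ {ε}) ∪ (FOLLOW(N) if α ⇒* ε)).

L → b: PREDICT = { 'b' }
  'b' is in predict set, so this production goes in M[L, 'b']

M[L, 'b'] = L → b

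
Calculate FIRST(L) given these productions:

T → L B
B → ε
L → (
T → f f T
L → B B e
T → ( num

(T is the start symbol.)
{ '(', 'e' }

FIRST sets of the other non-terminals involved (by the same procedure, iterated to a fixed point):
  FIRST(B) = { ε }

From L → (:
  - '(' is a terminal: add '(' and stop
From L → B B e:
  - B is a non-terminal: add FIRST(B) \ {ε} = { }
    B is nullable, so continue to the next symbol
  - B is a non-terminal: add FIRST(B) \ {ε} = { }
    B is nullable, so continue to the next symbol
  - e is a terminal: add 'e' and stop

Collecting: FIRST(L) = { '(', 'e' }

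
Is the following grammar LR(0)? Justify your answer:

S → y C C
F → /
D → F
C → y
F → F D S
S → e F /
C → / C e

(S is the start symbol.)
No. Reduce-reduce conflict: [F → / .] and [S → e F / .]

A grammar is LR(0) if no state in the canonical LR(0) collection has:
  - both a shift item (dot before a terminal) and a complete item (shift-reduce conflict), or
  - two or more complete items (reduce-reduce conflict; the accept item [S' → S .] counts as a complete item here).

Augment with S' → S and build the canonical LR(0) collection (I0 = CLOSURE({[S' → . S]}), then GOTO on every symbol after a dot until no new states appear). It has 16 states:
  I0: { [S → . e F /], [S → . y C C], [S' → . S] }  — shift
  I1: { [S' → S .] }  — accept
  I2: { [F → . /], [F → . F D S], [S → e . F /] }  — shift
  I3: { [C → . / C e], [C → . y], [S → y . C C] }  — shift
  I4: { [C → . / C e], [C → . y], [C → / . C e] }  — shift
  I5: { [C → . / C e], [C → . y], [S → y C . C] }  — shift
  I6: { [C → y .] }  — reduce
  I7: { [S → y C C .] }  — reduce
  I8: { [C → / C . e] }  — shift
  I9: { [C → / C e .] }  — reduce
  I10: { [F → / .] }  — reduce
  I11: { [D → . F], [F → . /], [F → . F D S], [F → F . D S], [S → e F . /] }  — shift
  I12: { [F → / .], [S → e F / .] }  — 2 reduces
  I13: { [F → F D . S], [S → . e F /], [S → . y C C] }  — shift
  I14: { [D → . F], [D → F .], [F → . /], [F → . F D S], [F → F . D S] }  — shift, reduce
  I15: { [F → F D S .] }  — reduce

Conflict in state I12:
  Reduce-reduce conflict: [F → / .] and [S → e F / .]
So the grammar is NOT LR(0).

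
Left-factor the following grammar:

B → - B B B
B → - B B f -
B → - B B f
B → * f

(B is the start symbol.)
Left-factoring transforms A → αβ₁ | αβ₂ into A → αA' and A' → β₁ | β₂
(α is the longest common prefix among the alternatives). Repeat until
no nonterminal has two alternatives with a common prefix.

Round 1: B has alternatives sharing prefix '- B B'. Introduce B': B → - B B B'
  Add: B' → B
  Add: B' → f -
  Add: B' → f

Round 2: B' has alternatives sharing prefix 'f'. Introduce B'': B' → f B''
  Add: B'' → -
  Add: B'' → ε

No remaining common prefixes — done.

Resulting grammar:
B → - B B B'
B' → B
B' → f B''
B'' → -
B'' → ε
B → * f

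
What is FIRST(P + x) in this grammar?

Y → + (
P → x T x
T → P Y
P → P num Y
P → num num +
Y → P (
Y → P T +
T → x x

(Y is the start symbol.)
FIRST sets of the non-terminals involved (from the grammar, by fixed-point iteration):
  FIRST(P) = { 'num', 'x' }

To compute FIRST(P + x), process the symbols left to right:
Symbol P is a non-terminal. Add FIRST(P) \ {ε} = { 'num', 'x' }
P is not nullable (ε ∉ FIRST(P)), so stop here.
FIRST(P + x) = { 'num', 'x' }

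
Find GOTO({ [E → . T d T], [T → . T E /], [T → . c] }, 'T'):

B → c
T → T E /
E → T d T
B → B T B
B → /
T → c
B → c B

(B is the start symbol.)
{ [E → . T d T], [E → T . d T], [T → . T E /], [T → . c], [T → T . E /] }

GOTO(I, 'T') = CLOSURE({ [A → αX.β] : [A → α.Xβ] ∈ I, X = 'T' })

Items with dot before 'T', with the dot advanced:
  [E → . T d T] → [E → T . d T]
  [T → . T E /] → [T → T . E /]
Closure of the advanced items:
  [T → T . E /] has the dot before E: add [E → . T d T]
  [E → . T d T] has the dot before T: add [T → . T E /], [T → . c]

GOTO = { [E → . T d T], [E → T . d T], [T → . T E /], [T → . c], [T → T . E /] }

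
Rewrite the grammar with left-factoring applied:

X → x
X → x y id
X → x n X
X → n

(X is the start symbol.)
Left-factoring transforms A → αβ₁ | αβ₂ into A → αA' and A' → β₁ | β₂
(α is the longest common prefix among the alternatives). Repeat until
no nonterminal has two alternatives with a common prefix.

Round 1: X has alternatives sharing prefix 'x'. Introduce X': X → x X'
  Add: X' → ε
  Add: X' → y id
  Add: X' → n X

No remaining common prefixes — done.

Resulting grammar:
X → x X'
X' → ε
X' → y id
X' → n X
X → n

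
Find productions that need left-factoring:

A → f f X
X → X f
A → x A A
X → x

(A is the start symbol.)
No, left-factoring is not needed

Left-factoring is needed when two productions for the same non-terminal
share a common prefix on the right-hand side.

Productions for A:
  A → f f X
  A → x A A
Productions for X:
  X → X f
  X → x

No common prefixes found.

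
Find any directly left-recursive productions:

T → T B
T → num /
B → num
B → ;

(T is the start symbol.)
Yes, T is left-recursive

T → T B: LEFT RECURSIVE (starts with T)
T → num /: starts with num
B → num: starts with num
B → ;: starts with ';'

The grammar has direct left recursion on: T.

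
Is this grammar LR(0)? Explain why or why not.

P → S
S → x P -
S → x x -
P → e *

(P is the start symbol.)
Augment with P' → P and build the canonical LR(0) collection (I0 = CLOSURE({[P' → . P]}), then GOTO on every symbol after a dot until no new states appear). It has 10 states:
  I0: { [P → . S], [P → . e *], [P' → . P], [S → . x P -], [S → . x x -] }  — shift
  I1: { [P' → P .] }  — accept
  I2: { [P → S .] }  — reduce
  I3: { [P → e . *] }  — shift
  I4: { [P → . S], [P → . e *], [S → . x P -], [S → . x x -], [S → x . P -], [S → x . x -] }  — shift
  I5: { [S → x P . -] }  — shift
  I6: { [P → . S], [P → . e *], [S → . x P -], [S → . x x -], [S → x . P -], [S → x . x -], [S → x x . -] }  — shift
  I7: { [S → x x - .] }  — reduce
  I8: { [S → x P - .] }  — reduce
  I9: { [P → e * .] }  — reduce

Every state is either a pure shift/goto state or contains exactly one complete item and nothing to shift — no conflicts. The grammar is LR(0).

Answer: Yes, the grammar is LR(0)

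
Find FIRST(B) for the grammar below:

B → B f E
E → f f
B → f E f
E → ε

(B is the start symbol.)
{ 'f' }

From B → B f E:
  - B is the symbol being defined: contributes nothing new
    B is not nullable, so stop
From B → f E f:
  - f is a terminal: add 'f' and stop

Collecting: FIRST(B) = { 'f' }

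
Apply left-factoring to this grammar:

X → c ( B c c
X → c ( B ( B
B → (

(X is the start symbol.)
X → c ( B X'
X' → c c
X' → ( B
B → (

Left-factoring transforms A → αβ₁ | αβ₂ into A → αA' and A' → β₁ | β₂
(α is the longest common prefix among the alternatives). Repeat until
no nonterminal has two alternatives with a common prefix.

Round 1: X has alternatives sharing prefix 'c ( B'. Introduce X': X → c ( B X'
  Add: X' → c c
  Add: X' → ( B

No remaining common prefixes — done.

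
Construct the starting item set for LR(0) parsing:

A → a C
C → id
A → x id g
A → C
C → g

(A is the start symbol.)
{ [A → . C], [A → . a C], [A → . x id g], [A' → . A], [C → . g], [C → . id] }

First, augment the grammar with A' → A
I₀ = CLOSURE({ [A' → . A] }):
  [A' → . A] has the dot before A: add [A → . a C], [A → . x id g], [A → . C]
  [A → . C] has the dot before C: add [C → . id], [C → . g]
No further items can be added.

I₀ = { [A → . C], [A → . a C], [A → . x id g], [A' → . A], [C → . g], [C → . id] }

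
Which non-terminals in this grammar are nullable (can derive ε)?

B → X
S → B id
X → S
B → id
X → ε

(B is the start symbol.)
{ 'B', 'X' }

A non-terminal is nullable if it can derive ε (the empty string): either it has an ε-production, or it has a production whose right-hand side consists entirely of nullable non-terminals.

ε-productions: X → ε
So X is immediately nullable.
B → X: every symbol on the right is nullable, so B is nullable too.
No further non-terminal can be added: every production for the remaining non-terminals contains a terminal or a non-nullable non-terminal.
Nullable = { 'B', 'X' }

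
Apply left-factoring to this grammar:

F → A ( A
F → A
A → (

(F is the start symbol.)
F → A F'
F' → ( A
F' → ε
A → (

Left-factoring transforms A → αβ₁ | αβ₂ into A → αA' and A' → β₁ | β₂
(α is the longest common prefix among the alternatives). Repeat until
no nonterminal has two alternatives with a common prefix.

Round 1: F has alternatives sharing prefix 'A'. Introduce F': F → A F'
  Add: F' → ( A
  Add: F' → ε

No remaining common prefixes — done.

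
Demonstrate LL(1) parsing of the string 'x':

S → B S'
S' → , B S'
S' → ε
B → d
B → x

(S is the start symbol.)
LL(1) parsing maintains a stack (initially the start symbol over $) and the input. At each step: if the stack top is a terminal, match it against the current input token; if it is a non-terminal N, replace it with the RHS of M[N, lookahead] (the unique production whose predict set contains the lookahead).

Stack is shown with the top on the left.

Stack   Input  Action
---------------------
S $     x $    output S → B S'
B S' $  x $    output B → x
x S' $  x $    match 'x'
S' $    $      output S' → ε
$       $      accept

The string is accepted.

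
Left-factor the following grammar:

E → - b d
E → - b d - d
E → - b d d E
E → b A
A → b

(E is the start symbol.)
Left-factoring transforms A → αβ₁ | αβ₂ into A → αA' and A' → β₁ | β₂
(α is the longest common prefix among the alternatives). Repeat until
no nonterminal has two alternatives with a common prefix.

Round 1: E has alternatives sharing prefix '- b d'. Introduce E': E → - b d E'
  Add: E' → ε
  Add: E' → - d
  Add: E' → d E

No remaining common prefixes — done.

Resulting grammar:
E → - b d E'
E' → ε
E' → - d
E' → d E
E → b A
A → b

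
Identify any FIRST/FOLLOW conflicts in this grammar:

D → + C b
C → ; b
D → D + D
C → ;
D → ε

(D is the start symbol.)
Yes. D → '+' C b with FOLLOW(D) on { '+' }; D → D '+' D with FOLLOW(D) on { '+' }

Nullable non-terminals: D.
FIRST sets used below: FIRST(D) = { '+', ε }

D: nullable alternative(s) D → ε; FOLLOW(D) = { $, '+' }
  D → + C b: FIRST \ {ε} = { '+' } — overlaps FOLLOW(D) on { '+' }: CONFLICT
  D → D + D: FIRST \ {ε} = { '+' } — overlaps FOLLOW(D) on { '+' }: CONFLICT
  D → ε: FIRST \ {ε} = { } — this is the only nullable alternative, skip

C has no nullable alternative, so no FIRST/FOLLOW check is needed there.

So the grammar has 2 FIRST/FOLLOW conflicts (marked CONFLICT above).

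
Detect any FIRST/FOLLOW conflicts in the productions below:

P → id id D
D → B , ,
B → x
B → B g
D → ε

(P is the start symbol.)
A FIRST/FOLLOW conflict occurs when a non-terminal N has a nullable alternative N → β (β ⇒* ε) and another alternative N → α with FIRST(α) ∩ FOLLOW(N) ≠ ∅: on such a lookahead the parser cannot decide between expanding α and letting N vanish via β.

Nullable non-terminals: D.
FIRST sets used below: FIRST(B) = { 'x' }

D: nullable alternative(s) D → ε; FOLLOW(D) = { $ }
  D → B , ,: FIRST \ {ε} = { 'x' } — disjoint from FOLLOW(D)
  D → ε: FIRST \ {ε} = { } — this is the only nullable alternative, skip

B, P have no nullable alternative, so no FIRST/FOLLOW check is needed there.

No FIRST/FOLLOW conflicts found.

Answer: No FIRST/FOLLOW conflicts.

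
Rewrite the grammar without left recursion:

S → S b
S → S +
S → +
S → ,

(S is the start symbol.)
S is directly left-recursive. The standard transformation for
  A → A α₁ | ... | A α_m | β₁ | ... | β_n
is
  A  → β₁ A' | ... | β_n A'
  A' → α₁ A' | ... | α_m A' | ε

S → + becomes S → + S'
S → , becomes S → , S'
S → S b becomes S' → b S'
S → S + becomes S' → + S'
Add S' → ε

Resulting grammar:
S → + S'
S → , S'
S' → b S'
S' → + S'
S' → ε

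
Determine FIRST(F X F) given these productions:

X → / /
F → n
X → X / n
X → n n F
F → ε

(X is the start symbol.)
{ '/', 'n' }

FIRST sets of the non-terminals involved (from the grammar, by fixed-point iteration):
  FIRST(F) = { 'n', ε }
  FIRST(X) = { '/', 'n' }

To compute FIRST(F X F), process the symbols left to right:
Symbol F is a non-terminal. Add FIRST(F) \ {ε} = { 'n' }
F is nullable (ε ∈ FIRST(F)), continue to the next symbol.
Symbol X is a non-terminal. Add FIRST(X) \ {ε} = { '/', 'n' }
X is not nullable (ε ∉ FIRST(X)), so stop here.
FIRST(F X F) = { '/', 'n' }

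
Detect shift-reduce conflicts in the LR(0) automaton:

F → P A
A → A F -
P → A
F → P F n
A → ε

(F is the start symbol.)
No shift-reduce conflicts

A shift-reduce conflict occurs when an LR(0) state has both:
  - a complete (reduce) item [A → α .] (dot at the end), and
  - a shift item [B → β . c γ] (dot before a terminal).

Augment with F' → F and build the canonical LR(0) collection (I0 = CLOSURE({[F' → . F]}), then GOTO on every symbol after a dot until no new states appear). It has 9 states:
  I0: { [A → . A F -], [A → .], [F → . P A], [F → . P F n], [F' → . F], [P → . A] }  — reduce
  I1: { [A → . A F -], [A → .], [A → A . F -], [F → . P A], [F → . P F n], [P → . A], [P → A .] }  — 2 reduces
  I2: { [F' → F .] }  — accept
  I3: { [A → . A F -], [A → .], [F → . P A], [F → . P F n], [F → P . A], [F → P . F n], [P → . A] }  — reduce
  I4: { [A → . A F -], [A → .], [A → A . F -], [F → . P A], [F → . P F n], [F → P A .], [P → . A], [P → A .] }  — 3 reduces
  I5: { [F → P F . n] }  — shift
  I6: { [F → P F n .] }  — reduce
  I7: { [A → A F . -] }  — shift
  I8: { [A → A F - .] }  — reduce

No state contains both a complete item and a shift item.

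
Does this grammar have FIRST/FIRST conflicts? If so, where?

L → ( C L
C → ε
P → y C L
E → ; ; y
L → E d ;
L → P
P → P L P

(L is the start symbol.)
A FIRST/FIRST conflict occurs when two productions N → α and N → β for the same non-terminal have FIRST(α) ∩ FIRST(β) ≠ ∅ (with ε ∈ FIRST of a nullable right-hand side, so two nullable alternatives also conflict).

FIRST sets of the non-terminals at (or reachable through a nullable prefix from) the front of some alternative:
  FIRST(E) = { ';' }
  FIRST(P) = { 'y' }

Productions for L:
  L → ( C L: FIRST = { '(' }
  L → E d ;: FIRST = { ';' }
  L → P: FIRST = { 'y' }
Productions for P:
  P → y C L: FIRST = { 'y' }
  P → P L P: FIRST = { 'y' }
C, E have only one production, so no FIRST/FIRST conflict is possible there.

Conflict for P: P → y C L and P → P L P
  Overlap: { 'y' }

Answer: Yes. P → y C L / P → P L P on { 'y' }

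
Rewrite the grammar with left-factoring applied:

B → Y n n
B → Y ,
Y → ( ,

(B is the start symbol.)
B → Y B'
B' → n n
B' → ,
Y → ( ,

Left-factoring transforms A → αβ₁ | αβ₂ into A → αA' and A' → β₁ | β₂
(α is the longest common prefix among the alternatives). Repeat until
no nonterminal has two alternatives with a common prefix.

Round 1: B has alternatives sharing prefix 'Y'. Introduce B': B → Y B'
  Add: B' → n n
  Add: B' → ,

No remaining common prefixes — done.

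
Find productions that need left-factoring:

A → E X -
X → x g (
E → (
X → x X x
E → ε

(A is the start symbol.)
Yes, X has productions with common prefix 'x'

Left-factoring is needed when two productions for the same non-terminal
share a common prefix on the right-hand side.

Productions for X:
  X → x g (
  X → x X x
Productions for E:
  E → (
  E → ε

Found common prefix 'x' in productions for X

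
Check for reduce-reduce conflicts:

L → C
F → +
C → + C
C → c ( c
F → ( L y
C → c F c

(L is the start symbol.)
A reduce-reduce conflict occurs when an LR(0) state has two complete items [A → α .] and [B → β .] — both call for a reduction, and with no lookahead the parser cannot choose between them.

Augment with L' → L and build the canonical LR(0) collection (I0 = CLOSURE({[L' → . L]}), then GOTO on every symbol after a dot until no new states appear). It has 13 states:
  I0: { [C → . + C], [C → . c ( c], [C → . c F c], [L → . C], [L' → . L] }  — shift
  I1: { [C → + . C], [C → . + C], [C → . c ( c], [C → . c F c] }  — shift
  I2: { [L → C .] }  — reduce
  I3: { [L' → L .] }  — accept
  I4: { [C → c . ( c], [C → c . F c], [F → . ( L y], [F → . +] }  — shift
  I5: { [C → . + C], [C → . c ( c], [C → . c F c], [C → c ( . c], [F → ( . L y], [L → . C] }  — shift
  I6: { [F → + .] }  — reduce
  I7: { [C → c F . c] }  — shift
  I8: { [C → c F c .] }  — reduce
  I9: { [F → ( L . y] }  — shift
  I10: { [C → c ( c .], [C → c . ( c], [C → c . F c], [F → . ( L y], [F → . +] }  — shift, reduce
  I11: { [F → ( L y .] }  — reduce
  I12: { [C → + C .] }  — reduce

No state contains more than one complete item.

Answer: No reduce-reduce conflicts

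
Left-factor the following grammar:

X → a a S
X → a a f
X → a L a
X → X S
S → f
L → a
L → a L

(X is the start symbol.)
Left-factoring transforms A → αβ₁ | αβ₂ into A → αA' and A' → β₁ | β₂
(α is the longest common prefix among the alternatives). Repeat until
no nonterminal has two alternatives with a common prefix.

Round 1: X has alternatives sharing prefix 'a'. Introduce X': X → a X'
  Add: X' → a S
  Add: X' → a f
  Add: X' → L a

Round 2: X' has alternatives sharing prefix 'a'. Introduce X'': X' → a X''
  Add: X'' → S
  Add: X'' → f

Round 3: L has alternatives sharing prefix 'a'. Introduce L': L → a L'
  Add: L' → ε
  Add: L' → L

No remaining common prefixes — done.

Resulting grammar:
X → a X'
X' → a X''
X'' → S
X'' → f
X' → L a
X → X S
S → f
L → a L'
L' → ε
L' → L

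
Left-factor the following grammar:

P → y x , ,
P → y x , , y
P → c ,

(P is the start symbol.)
Left-factoring transforms A → αβ₁ | αβ₂ into A → αA' and A' → β₁ | β₂
(α is the longest common prefix among the alternatives). Repeat until
no nonterminal has two alternatives with a common prefix.

Round 1: P has alternatives sharing prefix 'y x , ,'. Introduce P': P → y x , , P'
  Add: P' → ε
  Add: P' → y

No remaining common prefixes — done.

Resulting grammar:
P → y x , , P'
P' → ε
P' → y
P → c ,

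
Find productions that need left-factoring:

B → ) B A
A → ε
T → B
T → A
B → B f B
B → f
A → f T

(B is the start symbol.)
No, left-factoring is not needed

Left-factoring is needed when two productions for the same non-terminal
share a common prefix on the right-hand side.

Productions for B:
  B → ) B A
  B → B f B
  B → f
Productions for A:
  A → ε
  A → f T
Productions for T:
  T → B
  T → A

No common prefixes found.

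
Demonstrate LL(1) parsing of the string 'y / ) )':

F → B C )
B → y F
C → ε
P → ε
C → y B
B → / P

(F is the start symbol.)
Stack is shown with the top on the left.

Stack          Input      Action
--------------------------------
F $            y / ) ) $  output F → B C )
B C ) $        y / ) ) $  output B → y F
y F C ) $      y / ) ) $  match 'y'
F C ) $        / ) ) $    output F → B C )
B C ) C ) $    / ) ) $    output B → / P
/ P C ) C ) $  / ) ) $    match '/'
P C ) C ) $    ) ) $      output P → ε
C ) C ) $      ) ) $      output C → ε
) C ) $        ) ) $      match ')'
C ) $          ) $        output C → ε
) $            ) $        match ')'
$              $          accept

The string is accepted.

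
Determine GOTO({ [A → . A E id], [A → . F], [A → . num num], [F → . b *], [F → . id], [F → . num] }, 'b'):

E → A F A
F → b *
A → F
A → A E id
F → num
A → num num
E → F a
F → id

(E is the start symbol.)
{ [F → b . *] }

GOTO(I, 'b') = CLOSURE({ [A → αX.β] : [A → α.Xβ] ∈ I, X = 'b' })

Items with dot before 'b', with the dot advanced:
  [F → . b *] → [F → b . *]
Closure adds nothing (no advanced item has the dot before a non-terminal).

GOTO = { [F → b . *] }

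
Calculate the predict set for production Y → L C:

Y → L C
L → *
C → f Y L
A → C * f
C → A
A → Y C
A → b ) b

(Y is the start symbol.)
PREDICT(Y → L C) = (FIRST(RHS) \ {ε}) ∪ (FOLLOW(Y) if ε ∈ FIRST(RHS), i.e. RHS ⇒* ε)
FIRST(L) = { '*' }
FIRST(L C) = { '*' }
ε ∉ FIRST(L C), so FOLLOW(Y) is not added.
PREDICT(Y → L C) = { '*' }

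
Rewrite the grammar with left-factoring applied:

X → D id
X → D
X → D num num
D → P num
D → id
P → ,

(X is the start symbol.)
X → D X'
X' → id
X' → ε
X' → num num
D → P num
D → id
P → ,

Left-factoring transforms A → αβ₁ | αβ₂ into A → αA' and A' → β₁ | β₂
(α is the longest common prefix among the alternatives). Repeat until
no nonterminal has two alternatives with a common prefix.

Round 1: X has alternatives sharing prefix 'D'. Introduce X': X → D X'
  Add: X' → id
  Add: X' → ε
  Add: X' → num num

No remaining common prefixes — done.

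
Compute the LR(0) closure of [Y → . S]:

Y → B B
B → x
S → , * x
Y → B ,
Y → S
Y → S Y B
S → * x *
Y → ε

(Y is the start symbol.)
{ [S → . * x *], [S → . , * x], [Y → . S] }

To compute CLOSURE, for each item [A → α.Bβ] where B is a non-terminal, add [B → .γ] for all productions B → γ; repeat for the newly added items until nothing changes.

Start with: [Y → . S]
  [Y → . S] has the dot before S: add [S → . , * x], [S → . * x *]
No further items can be added.

CLOSURE = { [S → . * x *], [S → . , * x], [Y → . S] }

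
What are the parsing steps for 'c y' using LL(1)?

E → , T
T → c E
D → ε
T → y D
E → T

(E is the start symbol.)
LL(1) parsing maintains a stack (initially the start symbol over $) and the input. At each step: if the stack top is a terminal, match it against the current input token; if it is a non-terminal N, replace it with the RHS of M[N, lookahead] (the unique production whose predict set contains the lookahead).

Stack is shown with the top on the left.

Stack  Input  Action
--------------------
E $    c y $  output E → T
T $    c y $  output T → c E
c E $  c y $  match 'c'
E $    y $    output E → T
T $    y $    output T → y D
y D $  y $    match 'y'
D $    $      output D → ε
$      $      accept

The string is accepted.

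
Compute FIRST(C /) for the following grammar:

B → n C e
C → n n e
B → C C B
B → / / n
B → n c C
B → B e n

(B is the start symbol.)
{ 'n' }

FIRST sets of the non-terminals involved (from the grammar, by fixed-point iteration):
  FIRST(C) = { 'n' }

To compute FIRST(C /), process the symbols left to right:
Symbol C is a non-terminal. Add FIRST(C) \ {ε} = { 'n' }
C is not nullable (ε ∉ FIRST(C)), so stop here.
FIRST(C /) = { 'n' }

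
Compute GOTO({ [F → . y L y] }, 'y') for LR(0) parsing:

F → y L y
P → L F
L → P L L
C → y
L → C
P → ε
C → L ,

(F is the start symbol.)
{ [C → . L ,], [C → . y], [F → y . L y], [L → . C], [L → . P L L], [P → . L F], [P → .] }

GOTO(I, 'y') = CLOSURE({ [A → αX.β] : [A → α.Xβ] ∈ I, X = 'y' })

Items with dot before 'y', with the dot advanced:
  [F → . y L y] → [F → y . L y]
Closure of the advanced items:
  [F → y . L y] has the dot before L: add [L → . P L L], [L → . C]
  [L → . P L L] has the dot before P: add [P → . L F], [P → .]
  [L → . C] has the dot before C: add [C → . y], [C → . L ,]

GOTO = { [C → . L ,], [C → . y], [F → y . L y], [L → . C], [L → . P L L], [P → . L F], [P → .] }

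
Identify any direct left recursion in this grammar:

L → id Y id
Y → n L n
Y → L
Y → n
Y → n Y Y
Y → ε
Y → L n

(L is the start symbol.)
L → id Y id: starts with id
Y → n L n: starts with n
Y → L: starts with L
Y → n: starts with n
Y → n Y Y: starts with n
Y → ε: starts with ε
Y → L n: starts with L

No direct left recursion found.

Answer: No direct left recursion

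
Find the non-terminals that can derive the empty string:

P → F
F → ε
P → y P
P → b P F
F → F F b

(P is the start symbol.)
ε-productions: F → ε
So F is immediately nullable.
P → F: every symbol on the right is nullable, so P is nullable too.
Every non-terminal is now nullable.
Nullable = { 'F', 'P' }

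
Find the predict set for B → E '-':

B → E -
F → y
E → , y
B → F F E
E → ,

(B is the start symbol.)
{ ',' }

PREDICT(B → E '-') = (FIRST(RHS) \ {ε}) ∪ (FOLLOW(B) if ε ∈ FIRST(RHS), i.e. RHS ⇒* ε)
FIRST(E) = { ',' }
FIRST(E '-') = { ',' }
ε ∉ FIRST(E '-'), so FOLLOW(B) is not added.
PREDICT(B → E '-') = { ',' }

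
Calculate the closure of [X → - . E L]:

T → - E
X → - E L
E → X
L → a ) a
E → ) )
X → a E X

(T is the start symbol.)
To compute CLOSURE, for each item [A → α.Bβ] where B is a non-terminal, add [B → .γ] for all productions B → γ; repeat for the newly added items until nothing changes.

Start with: [X → - . E L]
  [X → - . E L] has the dot before E: add [E → . X], [E → . ) )]
  [E → . X] has the dot before X: add [X → . - E L], [X → . a E X]
No further items can be added.

CLOSURE = { [E → . ) )], [E → . X], [X → - . E L], [X → . - E L], [X → . a E X] }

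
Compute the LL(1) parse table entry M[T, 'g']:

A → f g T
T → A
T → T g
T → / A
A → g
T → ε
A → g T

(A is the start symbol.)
To find M[T, 'g'], we find productions for T where 'g' is in the predict set (PREDICT(N → α) = (FIRST(α) \ {ε}) ∪ (FOLLOW(N) if α ⇒* ε)).

Relevant sets:
  FIRST(A) = { 'f', 'g' }
  FIRST(T) = { '/', 'f', 'g', ε }
  FOLLOW(T) = { $, 'g' }

T → A: PREDICT = { 'f', 'g' }
  'g' is in predict set, so this production goes in M[T, 'g']
T → T g: PREDICT = { '/', 'f', 'g' }
  'g' is in predict set, so this production goes in M[T, 'g']
T → / A: PREDICT = { '/' }
T → ε: PREDICT = { $, 'g' }
  'g' is in predict set, so this production goes in M[T, 'g']

M[T, 'g'] = T → A, T → T g, T → ε  (a multiply-defined cell — the grammar is not LL(1))

Answer: T → A, T → T g, T → ε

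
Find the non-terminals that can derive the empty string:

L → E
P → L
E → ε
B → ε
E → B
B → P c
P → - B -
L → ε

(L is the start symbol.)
ε-productions: E → ε, B → ε, L → ε
So E, B, L are immediately nullable.
P → L: every symbol on the right is nullable, so P is nullable too.
Every non-terminal is now nullable.
Nullable = { 'B', 'E', 'L', 'P' }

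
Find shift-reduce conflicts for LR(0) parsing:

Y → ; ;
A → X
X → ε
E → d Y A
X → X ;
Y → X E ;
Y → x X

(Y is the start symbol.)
Yes — I0: [X → .] vs [Y → . ; ;]; I5: [Y → x X .] vs [X → X . ;]; I8: [X → .] vs [Y → . ; ;]; I11: [A → X .] vs [X → X . ;]

A shift-reduce conflict occurs when an LR(0) state has both:
  - a complete (reduce) item [A → α .] (dot at the end), and
  - a shift item [B → β . c γ] (dot before a terminal).

Augment with Y' → Y and build the canonical LR(0) collection (I0 = CLOSURE({[Y' → . Y]}), then GOTO on every symbol after a dot until no new states appear). It has 14 states:
  I0: { [X → . X ;], [X → .], [Y → . ; ;], [Y → . X E ;], [Y → . x X], [Y' → . Y] }  — shift, reduce
  I1: { [Y → ; . ;] }  — shift
  I2: { [E → . d Y A], [X → X . ;], [Y → X . E ;] }  — shift
  I3: { [Y' → Y .] }  — accept
  I4: { [X → . X ;], [X → .], [Y → x . X] }  — reduce
  I5: { [X → X . ;], [Y → x X .] }  — shift, reduce
  I6: { [X → X ; .] }  — reduce
  I7: { [Y → X E . ;] }  — shift
  I8: { [E → d . Y A], [X → . X ;], [X → .], [Y → . ; ;], [Y → . X E ;], [Y → . x X] }  — shift, reduce
  I9: { [A → . X], [E → d Y . A], [X → . X ;], [X → .] }  — reduce
  I10: { [E → d Y A .] }  — reduce
  I11: { [A → X .], [X → X . ;] }  — shift, reduce
  I12: { [Y → X E ; .] }  — reduce
  I13: { [Y → ; ; .] }  — reduce

I0 contains reduce item [X → .] and shift items [Y → . ; ;], [Y → . x X] — shift-reduce conflict.
I5 contains reduce item [Y → x X .] and shift item [X → X . ;] — shift-reduce conflict.
I8 contains reduce item [X → .] and shift items [Y → . ; ;], [Y → . x X] — shift-reduce conflict.
I11 contains reduce item [A → X .] and shift item [X → X . ;] — shift-reduce conflict.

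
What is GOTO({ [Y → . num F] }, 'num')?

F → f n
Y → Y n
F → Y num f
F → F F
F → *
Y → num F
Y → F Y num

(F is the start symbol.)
{ [F → . *], [F → . F F], [F → . Y num f], [F → . f n], [Y → . F Y num], [Y → . Y n], [Y → . num F], [Y → num . F] }

GOTO(I, 'num') = CLOSURE({ [A → αX.β] : [A → α.Xβ] ∈ I, X = 'num' })

Items with dot before 'num', with the dot advanced:
  [Y → . num F] → [Y → num . F]
Closure of the advanced items:
  [Y → num . F] has the dot before F: add [F → . f n], [F → . Y num f], [F → . F F], [F → . *]
  [F → . Y num f] has the dot before Y: add [Y → . Y n], [Y → . num F], [Y → . F Y num]

GOTO = { [F → . *], [F → . F F], [F → . Y num f], [F → . f n], [Y → . F Y num], [Y → . Y n], [Y → . num F], [Y → num . F] }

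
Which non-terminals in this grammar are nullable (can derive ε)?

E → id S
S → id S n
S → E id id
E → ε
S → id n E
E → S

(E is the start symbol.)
ε-productions: E → ε
So E is immediately nullable.
No further non-terminal can be added: every production for the remaining non-terminals contains a terminal or a non-nullable non-terminal.
Nullable = { 'E' }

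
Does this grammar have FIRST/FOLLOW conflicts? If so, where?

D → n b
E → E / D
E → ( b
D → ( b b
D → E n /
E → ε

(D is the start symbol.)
Yes. E → E '/' D with FOLLOW(E) on { '/' }

A FIRST/FOLLOW conflict occurs when a non-terminal N has a nullable alternative N → β (β ⇒* ε) and another alternative N → α with FIRST(α) ∩ FOLLOW(N) ≠ ∅: on such a lookahead the parser cannot decide between expanding α and letting N vanish via β.

Nullable non-terminals: E.
FIRST sets used below: FIRST(E) = { '(', '/', ε }

E: nullable alternative(s) E → ε; FOLLOW(E) = { '/', 'n' }
  E → E / D: FIRST \ {ε} = { '(', '/' } — overlaps FOLLOW(E) on { '/' }: CONFLICT
  E → ( b: FIRST \ {ε} = { '(' } — disjoint from FOLLOW(E)
  E → ε: FIRST \ {ε} = { } — this is the only nullable alternative, skip

D has no nullable alternative, so no FIRST/FOLLOW check is needed there.

So the grammar has 1 FIRST/FOLLOW conflict (marked CONFLICT above).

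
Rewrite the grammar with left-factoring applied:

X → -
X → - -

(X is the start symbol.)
X → - X'
X' → ε
X' → -

Left-factoring transforms A → αβ₁ | αβ₂ into A → αA' and A' → β₁ | β₂
(α is the longest common prefix among the alternatives). Repeat until
no nonterminal has two alternatives with a common prefix.

Round 1: X has alternatives sharing prefix '-'. Introduce X': X → - X'
  Add: X' → ε
  Add: X' → -

No remaining common prefixes — done.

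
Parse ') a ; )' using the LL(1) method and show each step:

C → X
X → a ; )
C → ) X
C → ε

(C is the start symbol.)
LL(1) parsing maintains a stack (initially the start symbol over $) and the input. At each step: if the stack top is a terminal, match it against the current input token; if it is a non-terminal N, replace it with the RHS of M[N, lookahead] (the unique production whose predict set contains the lookahead).

Stack is shown with the top on the left.

Stack    Input      Action
--------------------------
C $      ) a ; ) $  output C → ) X
) X $    ) a ; ) $  match ')'
X $      a ; ) $    output X → a ; )
a ; ) $  a ; ) $    match 'a'
; ) $    ; ) $      match ';'
) $      ) $        match ')'
$        $          accept

The string is accepted.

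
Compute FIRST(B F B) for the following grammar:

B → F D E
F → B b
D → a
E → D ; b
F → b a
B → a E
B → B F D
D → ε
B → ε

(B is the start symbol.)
FIRST sets of the non-terminals involved (from the grammar, by fixed-point iteration):
  FIRST(B) = { 'a', 'b', ε }
  FIRST(F) = { 'a', 'b' }

To compute FIRST(B F B), process the symbols left to right:
Symbol B is a non-terminal. Add FIRST(B) \ {ε} = { 'a', 'b' }
B is nullable (ε ∈ FIRST(B)), continue to the next symbol.
Symbol F is a non-terminal. Add FIRST(F) \ {ε} = { 'a', 'b' }
F is not nullable (ε ∉ FIRST(F)), so stop here.
FIRST(B F B) = { 'a', 'b' }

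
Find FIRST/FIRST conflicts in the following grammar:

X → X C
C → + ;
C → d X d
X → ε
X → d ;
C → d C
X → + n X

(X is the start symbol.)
Yes. X → X C / X → d ';' on { 'd' }; X → X C / X → '+' n X on { '+' }; C → d X d / C → d C on { 'd' }

A FIRST/FIRST conflict occurs when two productions N → α and N → β for the same non-terminal have FIRST(α) ∩ FIRST(β) ≠ ∅ (with ε ∈ FIRST of a nullable right-hand side, so two nullable alternatives also conflict).

FIRST sets of the non-terminals at (or reachable through a nullable prefix from) the front of some alternative:
  FIRST(X) = { '+', 'd', ε }
  FIRST(C) = { '+', 'd' }

Productions for X:
  X → X C: FIRST = { '+', 'd' }
  X → ε: FIRST = { ε }
  X → d ;: FIRST = { 'd' }
  X → + n X: FIRST = { '+' }
Productions for C:
  C → + ;: FIRST = { '+' }
  C → d X d: FIRST = { 'd' }
  C → d C: FIRST = { 'd' }

Conflict for X: X → X C and X → d ;
  Overlap: { 'd' }
Conflict for X: X → X C and X → + n X
  Overlap: { '+' }
Conflict for C: C → d X d and C → d C
  Overlap: { 'd' }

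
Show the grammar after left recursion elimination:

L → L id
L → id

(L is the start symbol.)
L is directly left-recursive. The standard transformation for
  A → A α₁ | ... | A α_m | β₁ | ... | β_n
is
  A  → β₁ A' | ... | β_n A'
  A' → α₁ A' | ... | α_m A' | ε

L → id becomes L → id L'
L → L id becomes L' → id L'
Add L' → ε

Resulting grammar:
L → id L'
L' → id L'
L' → ε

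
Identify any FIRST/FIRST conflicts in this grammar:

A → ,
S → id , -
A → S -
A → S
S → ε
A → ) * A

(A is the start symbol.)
Yes. A → S '-' / A → S on { 'id' }

A FIRST/FIRST conflict occurs when two productions N → α and N → β for the same non-terminal have FIRST(α) ∩ FIRST(β) ≠ ∅ (with ε ∈ FIRST of a nullable right-hand side, so two nullable alternatives also conflict).

FIRST sets of the non-terminals at (or reachable through a nullable prefix from) the front of some alternative:
  FIRST(S) = { 'id', ε }

Productions for A:
  A → ,: FIRST = { ',' }
  A → S -: FIRST = { '-', 'id' }
  A → S: FIRST = { 'id', ε }
  A → ) * A: FIRST = { ')' }
Productions for S:
  S → id , -: FIRST = { 'id' }
  S → ε: FIRST = { ε }

Conflict for A: A → S - and A → S
  Overlap: { 'id' }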